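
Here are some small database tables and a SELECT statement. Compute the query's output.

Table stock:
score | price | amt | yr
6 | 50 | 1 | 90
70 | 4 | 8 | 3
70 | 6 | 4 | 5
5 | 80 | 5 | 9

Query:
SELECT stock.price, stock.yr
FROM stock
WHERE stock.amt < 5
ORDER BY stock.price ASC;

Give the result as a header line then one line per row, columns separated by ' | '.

== RESULT ==
stock.price | stock.yr
6 | 5
50 | 90

Derivation:
After WHERE (2 rows):
stock.score | stock.price | stock.amt | stock.yr
6 | 50 | 1 | 90
70 | 6 | 4 | 5
After SELECT (2 rows):
stock.price | stock.yr
50 | 90
6 | 5
After ORDER BY (2 rows):
stock.price | stock.yr
6 | 5
50 | 90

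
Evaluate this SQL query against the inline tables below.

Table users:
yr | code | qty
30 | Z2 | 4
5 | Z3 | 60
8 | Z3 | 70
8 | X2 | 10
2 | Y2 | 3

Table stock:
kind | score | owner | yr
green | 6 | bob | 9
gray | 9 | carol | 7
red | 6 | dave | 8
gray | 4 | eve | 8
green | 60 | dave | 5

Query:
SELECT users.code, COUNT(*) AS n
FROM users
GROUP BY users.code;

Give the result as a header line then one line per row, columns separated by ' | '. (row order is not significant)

== RESULT ==
users.code | n
Z2 | 1
Z3 | 2
X2 | 1
Y2 | 1

Derivation:
After GROUP BY (4 rows):
users.code | n
Z2 | 1
Z3 | 2
X2 | 1
Y2 | 1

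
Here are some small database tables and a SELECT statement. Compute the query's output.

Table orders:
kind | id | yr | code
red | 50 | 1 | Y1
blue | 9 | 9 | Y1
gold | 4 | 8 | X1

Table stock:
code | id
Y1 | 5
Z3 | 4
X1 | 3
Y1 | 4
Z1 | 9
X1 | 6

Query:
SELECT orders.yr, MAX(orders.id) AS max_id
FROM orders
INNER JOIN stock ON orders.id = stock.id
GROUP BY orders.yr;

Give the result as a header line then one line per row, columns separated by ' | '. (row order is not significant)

After JOIN stock (3 rows):
orders.kind | orders.id | orders.yr | orders.code | stock.code | stock.id
blue | 9 | 9 | Y1 | Z1 | 9
gold | 4 | 8 | X1 | Z3 | 4
gold | 4 | 8 | X1 | Y1 | 4
After GROUP BY (2 rows):
orders.yr | max_id
9 | 9
8 | 4

== RESULT ==
orders.yr | max_id
9 | 9
8 | 4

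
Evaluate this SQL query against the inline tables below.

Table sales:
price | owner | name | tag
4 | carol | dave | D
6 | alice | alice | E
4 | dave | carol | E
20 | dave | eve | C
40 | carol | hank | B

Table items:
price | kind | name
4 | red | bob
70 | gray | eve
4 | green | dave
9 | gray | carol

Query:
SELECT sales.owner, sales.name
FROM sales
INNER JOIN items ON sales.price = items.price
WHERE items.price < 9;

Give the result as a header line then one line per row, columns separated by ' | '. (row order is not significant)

== RESULT ==
sales.owner | sales.name
carol | dave
carol | dave
dave | carol
dave | carol

Derivation:
After JOIN items (4 rows):
sales.price | sales.owner | sales.name | sales.tag | items.price | items.kind | items.name
4 | carol | dave | D | 4 | red | bob
4 | carol | dave | D | 4 | green | dave
4 | dave | carol | E | 4 | red | bob
4 | dave | carol | E | 4 | green | dave
After WHERE (4 rows):
sales.price | sales.owner | sales.name | sales.tag | items.price | items.kind | items.name
4 | carol | dave | D | 4 | red | bob
4 | carol | dave | D | 4 | green | dave
4 | dave | carol | E | 4 | red | bob
4 | dave | carol | E | 4 | green | dave
After SELECT (4 rows):
sales.owner | sales.name
carol | dave
carol | dave
dave | carol
dave | carol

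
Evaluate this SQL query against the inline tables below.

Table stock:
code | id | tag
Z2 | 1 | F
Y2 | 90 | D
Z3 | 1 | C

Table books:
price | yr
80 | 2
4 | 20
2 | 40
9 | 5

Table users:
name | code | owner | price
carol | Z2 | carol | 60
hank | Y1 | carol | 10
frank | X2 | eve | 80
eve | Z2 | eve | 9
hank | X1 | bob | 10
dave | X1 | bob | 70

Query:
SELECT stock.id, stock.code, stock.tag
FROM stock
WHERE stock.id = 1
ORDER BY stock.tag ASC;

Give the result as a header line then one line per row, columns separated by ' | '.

After WHERE (2 rows):
stock.code | stock.id | stock.tag
Z2 | 1 | F
Z3 | 1 | C
After SELECT (2 rows):
stock.id | stock.code | stock.tag
1 | Z2 | F
1 | Z3 | C
After ORDER BY (2 rows):
stock.id | stock.code | stock.tag
1 | Z3 | C
1 | Z2 | F

== RESULT ==
stock.id | stock.code | stock.tag
1 | Z3 | C
1 | Z2 | F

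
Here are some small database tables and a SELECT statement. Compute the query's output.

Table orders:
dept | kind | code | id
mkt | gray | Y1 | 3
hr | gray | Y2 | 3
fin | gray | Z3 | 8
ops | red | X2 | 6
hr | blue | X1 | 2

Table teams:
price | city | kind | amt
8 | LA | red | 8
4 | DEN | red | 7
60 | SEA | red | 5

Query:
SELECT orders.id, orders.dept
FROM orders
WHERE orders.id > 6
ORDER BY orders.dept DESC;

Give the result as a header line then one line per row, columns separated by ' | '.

== RESULT ==
orders.id | orders.dept
8 | fin

Derivation:
After WHERE (1 rows):
orders.dept | orders.kind | orders.code | orders.id
fin | gray | Z3 | 8
After SELECT (1 rows):
orders.id | orders.dept
8 | fin
After ORDER BY (1 rows):
orders.id | orders.dept
8 | fin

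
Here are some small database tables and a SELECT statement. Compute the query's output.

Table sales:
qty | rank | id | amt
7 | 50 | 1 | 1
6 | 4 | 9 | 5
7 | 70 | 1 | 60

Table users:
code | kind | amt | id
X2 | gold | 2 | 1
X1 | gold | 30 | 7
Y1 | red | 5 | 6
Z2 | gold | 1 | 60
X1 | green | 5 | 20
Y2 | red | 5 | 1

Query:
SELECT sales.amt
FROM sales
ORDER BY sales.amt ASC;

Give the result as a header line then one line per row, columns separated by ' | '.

== RESULT ==
sales.amt
1
5
60

Derivation:
After SELECT (3 rows):
sales.amt
1
5
60
After ORDER BY (3 rows):
sales.amt
1
5
60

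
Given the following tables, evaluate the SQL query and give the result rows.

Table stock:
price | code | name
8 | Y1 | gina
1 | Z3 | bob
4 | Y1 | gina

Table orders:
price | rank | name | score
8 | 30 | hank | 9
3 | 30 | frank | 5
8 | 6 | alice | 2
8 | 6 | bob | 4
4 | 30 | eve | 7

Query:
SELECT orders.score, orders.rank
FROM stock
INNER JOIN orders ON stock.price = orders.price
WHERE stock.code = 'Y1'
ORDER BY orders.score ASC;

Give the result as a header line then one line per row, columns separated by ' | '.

After JOIN orders (4 rows):
stock.price | stock.code | stock.name | orders.price | orders.rank | orders.name | orders.score
8 | Y1 | gina | 8 | 30 | hank | 9
8 | Y1 | gina | 8 | 6 | alice | 2
8 | Y1 | gina | 8 | 6 | bob | 4
4 | Y1 | gina | 4 | 30 | eve | 7
After WHERE (4 rows):
stock.price | stock.code | stock.name | orders.price | orders.rank | orders.name | orders.score
8 | Y1 | gina | 8 | 30 | hank | 9
8 | Y1 | gina | 8 | 6 | alice | 2
8 | Y1 | gina | 8 | 6 | bob | 4
4 | Y1 | gina | 4 | 30 | eve | 7
After SELECT (4 rows):
orders.score | orders.rank
9 | 30
2 | 6
4 | 6
7 | 30
After ORDER BY (4 rows):
orders.score | orders.rank
2 | 6
4 | 6
7 | 30
9 | 30

== RESULT ==
orders.score | orders.rank
2 | 6
4 | 6
7 | 30
9 | 30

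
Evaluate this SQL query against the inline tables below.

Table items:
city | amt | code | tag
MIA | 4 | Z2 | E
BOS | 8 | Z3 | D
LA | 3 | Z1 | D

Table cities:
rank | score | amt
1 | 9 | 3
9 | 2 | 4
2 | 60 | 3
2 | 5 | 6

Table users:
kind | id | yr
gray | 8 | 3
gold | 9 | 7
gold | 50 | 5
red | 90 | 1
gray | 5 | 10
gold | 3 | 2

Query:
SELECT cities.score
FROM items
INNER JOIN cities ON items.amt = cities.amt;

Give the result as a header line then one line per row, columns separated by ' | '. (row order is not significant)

After JOIN cities (3 rows):
items.city | items.amt | items.code | items.tag | cities.rank | cities.score | cities.amt
MIA | 4 | Z2 | E | 9 | 2 | 4
LA | 3 | Z1 | D | 1 | 9 | 3
LA | 3 | Z1 | D | 2 | 60 | 3
After SELECT (3 rows):
cities.score
2
9
60

== RESULT ==
cities.score
2
9
60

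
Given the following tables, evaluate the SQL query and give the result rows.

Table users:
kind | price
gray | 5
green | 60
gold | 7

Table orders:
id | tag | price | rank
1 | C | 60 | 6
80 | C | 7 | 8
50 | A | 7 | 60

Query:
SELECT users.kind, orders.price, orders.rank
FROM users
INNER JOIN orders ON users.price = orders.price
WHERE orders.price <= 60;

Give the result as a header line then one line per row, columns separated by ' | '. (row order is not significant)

== RESULT ==
users.kind | orders.price | orders.rank
green | 60 | 6
gold | 7 | 8
gold | 7 | 60

Derivation:
After JOIN orders (3 rows):
users.kind | users.price | orders.id | orders.tag | orders.price | orders.rank
green | 60 | 1 | C | 60 | 6
gold | 7 | 80 | C | 7 | 8
gold | 7 | 50 | A | 7 | 60
After WHERE (3 rows):
users.kind | users.price | orders.id | orders.tag | orders.price | orders.rank
green | 60 | 1 | C | 60 | 6
gold | 7 | 80 | C | 7 | 8
gold | 7 | 50 | A | 7 | 60
After SELECT (3 rows):
users.kind | orders.price | orders.rank
green | 60 | 6
gold | 7 | 8
gold | 7 | 60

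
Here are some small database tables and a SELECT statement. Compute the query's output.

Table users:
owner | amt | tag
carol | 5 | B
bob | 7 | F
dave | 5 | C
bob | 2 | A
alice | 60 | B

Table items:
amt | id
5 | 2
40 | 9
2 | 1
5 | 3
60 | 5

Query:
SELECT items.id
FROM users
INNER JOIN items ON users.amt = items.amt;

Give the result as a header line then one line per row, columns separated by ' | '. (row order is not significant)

After JOIN items (6 rows):
users.owner | users.amt | users.tag | items.amt | items.id
carol | 5 | B | 5 | 2
carol | 5 | B | 5 | 3
dave | 5 | C | 5 | 2
dave | 5 | C | 5 | 3
bob | 2 | A | 2 | 1
alice | 60 | B | 60 | 5
After SELECT (6 rows):
items.id
2
3
2
3
1
5

== RESULT ==
items.id
2
3
2
3
1
5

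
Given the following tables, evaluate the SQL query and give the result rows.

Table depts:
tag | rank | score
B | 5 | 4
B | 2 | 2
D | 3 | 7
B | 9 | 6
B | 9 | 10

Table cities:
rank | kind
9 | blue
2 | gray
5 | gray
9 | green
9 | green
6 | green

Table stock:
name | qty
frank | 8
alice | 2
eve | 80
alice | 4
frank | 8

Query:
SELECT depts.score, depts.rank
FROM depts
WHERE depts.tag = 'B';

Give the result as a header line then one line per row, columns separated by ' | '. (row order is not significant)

After WHERE (4 rows):
depts.tag | depts.rank | depts.score
B | 5 | 4
B | 2 | 2
B | 9 | 6
B | 9 | 10
After SELECT (4 rows):
depts.score | depts.rank
4 | 5
2 | 2
6 | 9
10 | 9

== RESULT ==
depts.score | depts.rank
4 | 5
2 | 2
6 | 9
10 | 9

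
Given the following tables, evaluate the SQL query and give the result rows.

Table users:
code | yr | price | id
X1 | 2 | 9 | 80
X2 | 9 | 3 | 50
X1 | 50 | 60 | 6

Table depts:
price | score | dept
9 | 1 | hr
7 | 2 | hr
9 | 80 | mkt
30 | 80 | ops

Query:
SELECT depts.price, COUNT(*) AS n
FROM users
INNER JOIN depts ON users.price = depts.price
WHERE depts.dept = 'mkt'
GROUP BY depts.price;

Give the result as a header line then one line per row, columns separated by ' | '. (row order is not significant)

After JOIN depts (2 rows):
users.code | users.yr | users.price | users.id | depts.price | depts.score | depts.dept
X1 | 2 | 9 | 80 | 9 | 1 | hr
X1 | 2 | 9 | 80 | 9 | 80 | mkt
After WHERE (1 rows):
users.code | users.yr | users.price | users.id | depts.price | depts.score | depts.dept
X1 | 2 | 9 | 80 | 9 | 80 | mkt
After GROUP BY (1 rows):
depts.price | n
9 | 1

== RESULT ==
depts.price | n
9 | 1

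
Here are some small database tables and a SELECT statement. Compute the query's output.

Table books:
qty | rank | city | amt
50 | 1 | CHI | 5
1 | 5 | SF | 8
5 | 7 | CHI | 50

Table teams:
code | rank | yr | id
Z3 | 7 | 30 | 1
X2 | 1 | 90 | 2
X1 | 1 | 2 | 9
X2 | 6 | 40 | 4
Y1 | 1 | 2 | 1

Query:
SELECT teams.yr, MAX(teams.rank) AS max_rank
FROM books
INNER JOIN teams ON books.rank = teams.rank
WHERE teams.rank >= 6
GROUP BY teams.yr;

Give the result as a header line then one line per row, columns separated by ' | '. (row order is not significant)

After JOIN teams (4 rows):
books.qty | books.rank | books.city | books.amt | teams.code | teams.rank | teams.yr | teams.id
50 | 1 | CHI | 5 | X2 | 1 | 90 | 2
50 | 1 | CHI | 5 | X1 | 1 | 2 | 9
50 | 1 | CHI | 5 | Y1 | 1 | 2 | 1
5 | 7 | CHI | 50 | Z3 | 7 | 30 | 1
After WHERE (1 rows):
books.qty | books.rank | books.city | books.amt | teams.code | teams.rank | teams.yr | teams.id
5 | 7 | CHI | 50 | Z3 | 7 | 30 | 1
After GROUP BY (1 rows):
teams.yr | max_rank
30 | 7

== RESULT ==
teams.yr | max_rank
30 | 7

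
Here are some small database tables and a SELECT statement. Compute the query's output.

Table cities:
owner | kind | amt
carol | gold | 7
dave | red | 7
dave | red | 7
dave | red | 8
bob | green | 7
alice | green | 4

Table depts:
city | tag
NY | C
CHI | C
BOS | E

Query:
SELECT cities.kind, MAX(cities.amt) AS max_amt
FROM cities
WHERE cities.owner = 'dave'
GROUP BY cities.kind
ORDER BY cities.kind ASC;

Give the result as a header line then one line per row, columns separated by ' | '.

== RESULT ==
cities.kind | max_amt
red | 8

Derivation:
After WHERE (3 rows):
cities.owner | cities.kind | cities.amt
dave | red | 7
dave | red | 7
dave | red | 8
After GROUP BY (1 rows):
cities.kind | max_amt
red | 8
After ORDER BY (1 rows):
cities.kind | max_amt
red | 8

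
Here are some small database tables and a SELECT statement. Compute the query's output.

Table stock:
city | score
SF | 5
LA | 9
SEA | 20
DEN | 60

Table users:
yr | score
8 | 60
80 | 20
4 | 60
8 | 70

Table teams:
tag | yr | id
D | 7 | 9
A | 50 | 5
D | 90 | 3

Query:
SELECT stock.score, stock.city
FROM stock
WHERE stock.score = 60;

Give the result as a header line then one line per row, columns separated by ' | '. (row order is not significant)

== RESULT ==
stock.score | stock.city
60 | DEN

Derivation:
After WHERE (1 rows):
stock.city | stock.score
DEN | 60
After SELECT (1 rows):
stock.score | stock.city
60 | DEN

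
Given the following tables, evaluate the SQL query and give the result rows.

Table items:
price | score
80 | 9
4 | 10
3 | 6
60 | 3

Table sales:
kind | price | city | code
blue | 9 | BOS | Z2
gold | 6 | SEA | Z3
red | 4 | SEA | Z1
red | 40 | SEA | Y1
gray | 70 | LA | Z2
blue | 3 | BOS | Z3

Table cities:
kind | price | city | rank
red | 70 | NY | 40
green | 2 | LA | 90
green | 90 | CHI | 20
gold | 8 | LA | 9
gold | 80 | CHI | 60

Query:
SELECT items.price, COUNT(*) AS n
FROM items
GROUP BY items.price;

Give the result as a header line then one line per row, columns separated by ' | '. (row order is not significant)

== RESULT ==
items.price | n
80 | 1
4 | 1
3 | 1
60 | 1

Derivation:
After GROUP BY (4 rows):
items.price | n
80 | 1
4 | 1
3 | 1
60 | 1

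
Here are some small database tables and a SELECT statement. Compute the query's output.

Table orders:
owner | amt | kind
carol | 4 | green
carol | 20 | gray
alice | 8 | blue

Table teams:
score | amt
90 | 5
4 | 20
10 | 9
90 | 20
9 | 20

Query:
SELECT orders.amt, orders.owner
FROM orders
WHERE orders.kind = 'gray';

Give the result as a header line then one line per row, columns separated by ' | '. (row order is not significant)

After WHERE (1 rows):
orders.owner | orders.amt | orders.kind
carol | 20 | gray
After SELECT (1 rows):
orders.amt | orders.owner
20 | carol

== RESULT ==
orders.amt | orders.owner
20 | carol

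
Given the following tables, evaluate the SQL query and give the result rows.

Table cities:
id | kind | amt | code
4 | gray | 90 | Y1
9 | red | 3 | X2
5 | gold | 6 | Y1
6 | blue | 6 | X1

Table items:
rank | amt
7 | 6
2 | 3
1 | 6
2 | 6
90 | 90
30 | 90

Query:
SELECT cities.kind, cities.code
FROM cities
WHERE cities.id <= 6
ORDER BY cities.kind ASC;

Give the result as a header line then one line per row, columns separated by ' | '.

After WHERE (3 rows):
cities.id | cities.kind | cities.amt | cities.code
4 | gray | 90 | Y1
5 | gold | 6 | Y1
6 | blue | 6 | X1
After SELECT (3 rows):
cities.kind | cities.code
gray | Y1
gold | Y1
blue | X1
After ORDER BY (3 rows):
cities.kind | cities.code
blue | X1
gold | Y1
gray | Y1

== RESULT ==
cities.kind | cities.code
blue | X1
gold | Y1
gray | Y1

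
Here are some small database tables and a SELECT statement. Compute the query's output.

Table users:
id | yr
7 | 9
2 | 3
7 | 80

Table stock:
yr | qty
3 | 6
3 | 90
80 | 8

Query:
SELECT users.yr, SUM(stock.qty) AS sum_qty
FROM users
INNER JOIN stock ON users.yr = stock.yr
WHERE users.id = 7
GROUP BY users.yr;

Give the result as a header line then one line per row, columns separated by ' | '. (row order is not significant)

After JOIN stock (3 rows):
users.id | users.yr | stock.yr | stock.qty
2 | 3 | 3 | 6
2 | 3 | 3 | 90
7 | 80 | 80 | 8
After WHERE (1 rows):
users.id | users.yr | stock.yr | stock.qty
7 | 80 | 80 | 8
After GROUP BY (1 rows):
users.yr | sum_qty
80 | 8

== RESULT ==
users.yr | sum_qty
80 | 8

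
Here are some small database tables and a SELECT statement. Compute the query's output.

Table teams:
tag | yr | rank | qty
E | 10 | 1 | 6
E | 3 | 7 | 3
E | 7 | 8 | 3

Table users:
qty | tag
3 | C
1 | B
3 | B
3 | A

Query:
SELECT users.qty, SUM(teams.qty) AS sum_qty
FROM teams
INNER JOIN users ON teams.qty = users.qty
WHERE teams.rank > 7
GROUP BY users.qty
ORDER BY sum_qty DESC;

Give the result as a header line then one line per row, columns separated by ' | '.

After JOIN users (6 rows):
teams.tag | teams.yr | teams.rank | teams.qty | users.qty | users.tag
E | 3 | 7 | 3 | 3 | C
E | 3 | 7 | 3 | 3 | B
E | 3 | 7 | 3 | 3 | A
E | 7 | 8 | 3 | 3 | C
E | 7 | 8 | 3 | 3 | B
E | 7 | 8 | 3 | 3 | A
After WHERE (3 rows):
teams.tag | teams.yr | teams.rank | teams.qty | users.qty | users.tag
E | 7 | 8 | 3 | 3 | C
E | 7 | 8 | 3 | 3 | B
E | 7 | 8 | 3 | 3 | A
After GROUP BY (1 rows):
users.qty | sum_qty
3 | 9
After ORDER BY (1 rows):
users.qty | sum_qty
3 | 9

== RESULT ==
users.qty | sum_qty
3 | 9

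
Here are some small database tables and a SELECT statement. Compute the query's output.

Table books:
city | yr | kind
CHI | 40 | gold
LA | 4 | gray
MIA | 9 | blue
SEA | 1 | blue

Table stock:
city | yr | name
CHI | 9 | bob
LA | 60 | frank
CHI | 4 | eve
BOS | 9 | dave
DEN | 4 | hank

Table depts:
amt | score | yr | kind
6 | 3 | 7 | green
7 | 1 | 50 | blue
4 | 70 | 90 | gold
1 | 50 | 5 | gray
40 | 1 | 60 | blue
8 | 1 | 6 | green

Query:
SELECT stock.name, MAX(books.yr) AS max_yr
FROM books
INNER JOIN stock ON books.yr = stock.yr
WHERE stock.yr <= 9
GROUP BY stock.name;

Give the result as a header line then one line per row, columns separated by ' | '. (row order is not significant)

== RESULT ==
stock.name | max_yr
eve | 4
hank | 4
bob | 9
dave | 9

Derivation:
After JOIN stock (4 rows):
books.city | books.yr | books.kind | stock.city | stock.yr | stock.name
LA | 4 | gray | CHI | 4 | eve
LA | 4 | gray | DEN | 4 | hank
MIA | 9 | blue | CHI | 9 | bob
MIA | 9 | blue | BOS | 9 | dave
After WHERE (4 rows):
books.city | books.yr | books.kind | stock.city | stock.yr | stock.name
LA | 4 | gray | CHI | 4 | eve
LA | 4 | gray | DEN | 4 | hank
MIA | 9 | blue | CHI | 9 | bob
MIA | 9 | blue | BOS | 9 | dave
After GROUP BY (4 rows):
stock.name | max_yr
eve | 4
hank | 4
bob | 9
dave | 9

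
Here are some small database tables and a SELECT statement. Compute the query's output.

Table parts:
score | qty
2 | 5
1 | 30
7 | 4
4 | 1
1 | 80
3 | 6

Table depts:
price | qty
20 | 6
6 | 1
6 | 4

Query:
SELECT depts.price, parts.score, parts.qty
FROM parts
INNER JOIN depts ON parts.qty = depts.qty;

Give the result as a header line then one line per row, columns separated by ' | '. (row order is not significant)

After JOIN depts (3 rows):
parts.score | parts.qty | depts.price | depts.qty
7 | 4 | 6 | 4
4 | 1 | 6 | 1
3 | 6 | 20 | 6
After SELECT (3 rows):
depts.price | parts.score | parts.qty
6 | 7 | 4
6 | 4 | 1
20 | 3 | 6

== RESULT ==
depts.price | parts.score | parts.qty
6 | 7 | 4
6 | 4 | 1
20 | 3 | 6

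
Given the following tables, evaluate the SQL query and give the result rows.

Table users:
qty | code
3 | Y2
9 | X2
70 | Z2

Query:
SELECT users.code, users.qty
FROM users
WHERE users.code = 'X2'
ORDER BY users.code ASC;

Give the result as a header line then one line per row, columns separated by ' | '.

== RESULT ==
users.code | users.qty
X2 | 9

Derivation:
After WHERE (1 rows):
users.qty | users.code
9 | X2
After SELECT (1 rows):
users.code | users.qty
X2 | 9
After ORDER BY (1 rows):
users.code | users.qty
X2 | 9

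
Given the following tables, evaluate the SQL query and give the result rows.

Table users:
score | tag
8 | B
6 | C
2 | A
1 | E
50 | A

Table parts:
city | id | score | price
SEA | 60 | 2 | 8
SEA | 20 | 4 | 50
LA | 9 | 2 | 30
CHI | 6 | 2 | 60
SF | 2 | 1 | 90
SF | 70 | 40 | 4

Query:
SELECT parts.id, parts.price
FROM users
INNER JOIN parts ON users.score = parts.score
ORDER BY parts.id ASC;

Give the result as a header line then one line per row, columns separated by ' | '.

== RESULT ==
parts.id | parts.price
2 | 90
6 | 60
9 | 30
60 | 8

Derivation:
After JOIN parts (4 rows):
users.score | users.tag | parts.city | parts.id | parts.score | parts.price
2 | A | SEA | 60 | 2 | 8
2 | A | LA | 9 | 2 | 30
2 | A | CHI | 6 | 2 | 60
1 | E | SF | 2 | 1 | 90
After SELECT (4 rows):
parts.id | parts.price
60 | 8
9 | 30
6 | 60
2 | 90
After ORDER BY (4 rows):
parts.id | parts.price
2 | 90
6 | 60
9 | 30
60 | 8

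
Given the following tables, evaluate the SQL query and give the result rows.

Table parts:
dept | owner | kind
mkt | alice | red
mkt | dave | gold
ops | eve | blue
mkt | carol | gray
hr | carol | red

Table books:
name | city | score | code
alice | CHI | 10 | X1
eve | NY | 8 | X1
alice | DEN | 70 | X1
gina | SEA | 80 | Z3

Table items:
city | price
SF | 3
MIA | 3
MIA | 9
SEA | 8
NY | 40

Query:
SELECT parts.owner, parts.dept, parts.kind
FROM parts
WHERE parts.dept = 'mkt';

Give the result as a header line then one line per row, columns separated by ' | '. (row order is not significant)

== RESULT ==
parts.owner | parts.dept | parts.kind
alice | mkt | red
dave | mkt | gold
carol | mkt | gray

Derivation:
After WHERE (3 rows):
parts.dept | parts.owner | parts.kind
mkt | alice | red
mkt | dave | gold
mkt | carol | gray
After SELECT (3 rows):
parts.owner | parts.dept | parts.kind
alice | mkt | red
dave | mkt | gold
carol | mkt | gray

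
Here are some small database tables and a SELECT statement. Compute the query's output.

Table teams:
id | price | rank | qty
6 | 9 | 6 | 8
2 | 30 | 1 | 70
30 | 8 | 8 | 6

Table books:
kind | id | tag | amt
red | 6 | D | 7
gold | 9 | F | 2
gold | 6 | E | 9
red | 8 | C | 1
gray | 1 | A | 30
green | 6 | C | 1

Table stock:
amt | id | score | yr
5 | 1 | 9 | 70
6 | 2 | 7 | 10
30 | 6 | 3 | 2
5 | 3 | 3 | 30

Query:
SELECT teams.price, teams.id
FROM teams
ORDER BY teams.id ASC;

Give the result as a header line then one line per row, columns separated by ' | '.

== RESULT ==
teams.price | teams.id
30 | 2
9 | 6
8 | 30

Derivation:
After SELECT (3 rows):
teams.price | teams.id
9 | 6
30 | 2
8 | 30
After ORDER BY (3 rows):
teams.price | teams.id
30 | 2
9 | 6
8 | 30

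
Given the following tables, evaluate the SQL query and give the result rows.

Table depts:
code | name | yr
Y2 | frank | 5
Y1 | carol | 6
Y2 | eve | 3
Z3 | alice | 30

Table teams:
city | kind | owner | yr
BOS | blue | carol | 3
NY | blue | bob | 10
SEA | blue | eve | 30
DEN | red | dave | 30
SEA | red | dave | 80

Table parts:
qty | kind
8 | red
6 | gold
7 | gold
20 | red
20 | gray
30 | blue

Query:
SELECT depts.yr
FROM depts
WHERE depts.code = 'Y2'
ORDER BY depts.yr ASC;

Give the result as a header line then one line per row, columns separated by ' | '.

== RESULT ==
depts.yr
3
5

Derivation:
After WHERE (2 rows):
depts.code | depts.name | depts.yr
Y2 | frank | 5
Y2 | eve | 3
After SELECT (2 rows):
depts.yr
5
3
After ORDER BY (2 rows):
depts.yr
3
5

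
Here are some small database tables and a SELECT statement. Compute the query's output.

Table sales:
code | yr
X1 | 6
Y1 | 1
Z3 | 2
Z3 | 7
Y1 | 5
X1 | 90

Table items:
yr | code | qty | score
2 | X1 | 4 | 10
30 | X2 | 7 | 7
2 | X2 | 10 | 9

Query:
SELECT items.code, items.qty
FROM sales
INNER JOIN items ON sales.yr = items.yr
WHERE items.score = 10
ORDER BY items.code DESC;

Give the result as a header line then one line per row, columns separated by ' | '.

== RESULT ==
items.code | items.qty
X1 | 4

Derivation:
After JOIN items (2 rows):
sales.code | sales.yr | items.yr | items.code | items.qty | items.score
Z3 | 2 | 2 | X1 | 4 | 10
Z3 | 2 | 2 | X2 | 10 | 9
After WHERE (1 rows):
sales.code | sales.yr | items.yr | items.code | items.qty | items.score
Z3 | 2 | 2 | X1 | 4 | 10
After SELECT (1 rows):
items.code | items.qty
X1 | 4
After ORDER BY (1 rows):
items.code | items.qty
X1 | 4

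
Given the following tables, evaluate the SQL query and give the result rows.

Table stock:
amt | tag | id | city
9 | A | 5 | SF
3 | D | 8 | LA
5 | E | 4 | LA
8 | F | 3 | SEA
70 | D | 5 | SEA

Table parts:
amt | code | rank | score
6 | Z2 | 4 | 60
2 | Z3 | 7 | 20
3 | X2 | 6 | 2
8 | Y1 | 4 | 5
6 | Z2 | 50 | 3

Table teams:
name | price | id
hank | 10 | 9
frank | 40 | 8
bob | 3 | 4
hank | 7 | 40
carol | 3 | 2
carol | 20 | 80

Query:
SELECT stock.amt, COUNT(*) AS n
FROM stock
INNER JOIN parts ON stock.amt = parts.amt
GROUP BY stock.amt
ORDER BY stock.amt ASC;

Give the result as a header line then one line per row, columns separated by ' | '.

== RESULT ==
stock.amt | n
3 | 1
8 | 1

Derivation:
After JOIN parts (2 rows):
stock.amt | stock.tag | stock.id | stock.city | parts.amt | parts.code | parts.rank | parts.score
3 | D | 8 | LA | 3 | X2 | 6 | 2
8 | F | 3 | SEA | 8 | Y1 | 4 | 5
After GROUP BY (2 rows):
stock.amt | n
3 | 1
8 | 1
After ORDER BY (2 rows):
stock.amt | n
3 | 1
8 | 1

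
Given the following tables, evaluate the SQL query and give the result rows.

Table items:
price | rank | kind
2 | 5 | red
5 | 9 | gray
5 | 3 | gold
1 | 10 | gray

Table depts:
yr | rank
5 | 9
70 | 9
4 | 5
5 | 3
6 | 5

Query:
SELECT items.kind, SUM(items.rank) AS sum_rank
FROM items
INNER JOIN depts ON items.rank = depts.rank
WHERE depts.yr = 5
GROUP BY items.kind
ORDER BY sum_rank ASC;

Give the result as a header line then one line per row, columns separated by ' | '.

== RESULT ==
items.kind | sum_rank
gold | 3
gray | 9

Derivation:
After JOIN depts (5 rows):
items.price | items.rank | items.kind | depts.yr | depts.rank
2 | 5 | red | 4 | 5
2 | 5 | red | 6 | 5
5 | 9 | gray | 5 | 9
5 | 9 | gray | 70 | 9
5 | 3 | gold | 5 | 3
After WHERE (2 rows):
items.price | items.rank | items.kind | depts.yr | depts.rank
5 | 9 | gray | 5 | 9
5 | 3 | gold | 5 | 3
After GROUP BY (2 rows):
items.kind | sum_rank
gray | 9
gold | 3
After ORDER BY (2 rows):
items.kind | sum_rank
gold | 3
gray | 9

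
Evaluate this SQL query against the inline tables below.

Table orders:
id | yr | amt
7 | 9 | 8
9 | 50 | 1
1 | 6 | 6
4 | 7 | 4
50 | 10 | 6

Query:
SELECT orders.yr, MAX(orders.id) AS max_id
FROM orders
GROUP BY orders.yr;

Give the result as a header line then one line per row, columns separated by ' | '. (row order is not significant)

After GROUP BY (5 rows):
orders.yr | max_id
9 | 7
50 | 9
6 | 1
7 | 4
10 | 50

== RESULT ==
orders.yr | max_id
9 | 7
50 | 9
6 | 1
7 | 4
10 | 50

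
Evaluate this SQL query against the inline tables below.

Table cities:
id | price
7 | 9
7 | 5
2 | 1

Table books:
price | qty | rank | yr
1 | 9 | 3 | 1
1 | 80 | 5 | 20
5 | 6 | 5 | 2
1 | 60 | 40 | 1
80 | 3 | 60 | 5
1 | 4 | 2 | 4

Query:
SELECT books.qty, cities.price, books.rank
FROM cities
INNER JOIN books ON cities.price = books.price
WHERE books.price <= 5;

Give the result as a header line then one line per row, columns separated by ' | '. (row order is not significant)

== RESULT ==
books.qty | cities.price | books.rank
6 | 5 | 5
9 | 1 | 3
80 | 1 | 5
60 | 1 | 40
4 | 1 | 2

Derivation:
After JOIN books (5 rows):
cities.id | cities.price | books.price | books.qty | books.rank | books.yr
7 | 5 | 5 | 6 | 5 | 2
2 | 1 | 1 | 9 | 3 | 1
2 | 1 | 1 | 80 | 5 | 20
2 | 1 | 1 | 60 | 40 | 1
2 | 1 | 1 | 4 | 2 | 4
After WHERE (5 rows):
cities.id | cities.price | books.price | books.qty | books.rank | books.yr
7 | 5 | 5 | 6 | 5 | 2
2 | 1 | 1 | 9 | 3 | 1
2 | 1 | 1 | 80 | 5 | 20
2 | 1 | 1 | 60 | 40 | 1
2 | 1 | 1 | 4 | 2 | 4
After SELECT (5 rows):
books.qty | cities.price | books.rank
6 | 5 | 5
9 | 1 | 3
80 | 1 | 5
60 | 1 | 40
4 | 1 | 2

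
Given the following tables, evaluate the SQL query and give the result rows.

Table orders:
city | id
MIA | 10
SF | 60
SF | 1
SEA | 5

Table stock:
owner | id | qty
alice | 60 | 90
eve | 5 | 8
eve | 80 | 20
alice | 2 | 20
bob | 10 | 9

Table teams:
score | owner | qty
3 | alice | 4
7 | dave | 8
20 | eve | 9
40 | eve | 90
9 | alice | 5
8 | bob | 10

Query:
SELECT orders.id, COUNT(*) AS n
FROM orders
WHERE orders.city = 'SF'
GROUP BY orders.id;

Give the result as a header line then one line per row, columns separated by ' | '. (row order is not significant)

After WHERE (2 rows):
orders.city | orders.id
SF | 60
SF | 1
After GROUP BY (2 rows):
orders.id | n
60 | 1
1 | 1

== RESULT ==
orders.id | n
60 | 1
1 | 1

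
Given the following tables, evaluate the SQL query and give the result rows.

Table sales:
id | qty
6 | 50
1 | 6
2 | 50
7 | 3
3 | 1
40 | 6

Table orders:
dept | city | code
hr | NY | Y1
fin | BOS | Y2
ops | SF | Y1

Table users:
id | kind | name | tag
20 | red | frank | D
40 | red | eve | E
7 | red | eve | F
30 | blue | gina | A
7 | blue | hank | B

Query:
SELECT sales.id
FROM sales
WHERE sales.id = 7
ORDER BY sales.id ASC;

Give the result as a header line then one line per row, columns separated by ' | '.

== RESULT ==
sales.id
7

Derivation:
After WHERE (1 rows):
sales.id | sales.qty
7 | 3
After SELECT (1 rows):
sales.id
7
After ORDER BY (1 rows):
sales.id
7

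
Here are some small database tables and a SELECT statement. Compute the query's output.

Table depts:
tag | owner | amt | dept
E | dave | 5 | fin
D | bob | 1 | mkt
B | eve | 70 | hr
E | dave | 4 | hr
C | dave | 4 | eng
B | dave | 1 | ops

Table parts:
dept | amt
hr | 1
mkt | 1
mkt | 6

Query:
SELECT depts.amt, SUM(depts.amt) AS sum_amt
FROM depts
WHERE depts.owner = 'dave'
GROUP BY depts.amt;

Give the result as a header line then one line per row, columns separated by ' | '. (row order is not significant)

After WHERE (4 rows):
depts.tag | depts.owner | depts.amt | depts.dept
E | dave | 5 | fin
E | dave | 4 | hr
C | dave | 4 | eng
B | dave | 1 | ops
After GROUP BY (3 rows):
depts.amt | sum_amt
5 | 5
4 | 8
1 | 1

== RESULT ==
depts.amt | sum_amt
5 | 5
4 | 8
1 | 1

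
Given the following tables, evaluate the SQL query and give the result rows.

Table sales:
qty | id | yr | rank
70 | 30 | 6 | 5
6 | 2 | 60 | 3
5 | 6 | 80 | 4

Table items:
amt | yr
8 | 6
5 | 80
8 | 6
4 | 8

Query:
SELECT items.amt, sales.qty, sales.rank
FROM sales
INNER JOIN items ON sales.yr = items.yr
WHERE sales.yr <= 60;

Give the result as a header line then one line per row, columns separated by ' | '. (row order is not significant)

== RESULT ==
items.amt | sales.qty | sales.rank
8 | 70 | 5
8 | 70 | 5

Derivation:
After JOIN items (3 rows):
sales.qty | sales.id | sales.yr | sales.rank | items.amt | items.yr
70 | 30 | 6 | 5 | 8 | 6
70 | 30 | 6 | 5 | 8 | 6
5 | 6 | 80 | 4 | 5 | 80
After WHERE (2 rows):
sales.qty | sales.id | sales.yr | sales.rank | items.amt | items.yr
70 | 30 | 6 | 5 | 8 | 6
70 | 30 | 6 | 5 | 8 | 6
After SELECT (2 rows):
items.amt | sales.qty | sales.rank
8 | 70 | 5
8 | 70 | 5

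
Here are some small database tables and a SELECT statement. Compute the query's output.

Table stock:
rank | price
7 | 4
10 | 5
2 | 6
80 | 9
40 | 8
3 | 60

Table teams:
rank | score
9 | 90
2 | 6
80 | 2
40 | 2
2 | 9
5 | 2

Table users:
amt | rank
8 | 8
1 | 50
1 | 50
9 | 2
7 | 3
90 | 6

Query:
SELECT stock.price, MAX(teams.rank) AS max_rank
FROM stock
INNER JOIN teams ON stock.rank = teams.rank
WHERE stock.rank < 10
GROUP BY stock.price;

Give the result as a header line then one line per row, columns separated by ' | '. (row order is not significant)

== RESULT ==
stock.price | max_rank
6 | 2

Derivation:
After JOIN teams (4 rows):
stock.rank | stock.price | teams.rank | teams.score
2 | 6 | 2 | 6
2 | 6 | 2 | 9
80 | 9 | 80 | 2
40 | 8 | 40 | 2
After WHERE (2 rows):
stock.rank | stock.price | teams.rank | teams.score
2 | 6 | 2 | 6
2 | 6 | 2 | 9
After GROUP BY (1 rows):
stock.price | max_rank
6 | 2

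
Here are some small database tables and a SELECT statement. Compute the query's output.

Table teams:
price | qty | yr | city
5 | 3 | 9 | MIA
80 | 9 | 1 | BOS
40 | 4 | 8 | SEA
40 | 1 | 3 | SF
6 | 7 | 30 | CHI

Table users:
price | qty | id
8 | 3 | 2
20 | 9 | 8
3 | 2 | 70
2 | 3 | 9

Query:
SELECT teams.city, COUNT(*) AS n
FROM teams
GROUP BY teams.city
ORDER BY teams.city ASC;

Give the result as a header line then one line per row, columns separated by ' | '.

After GROUP BY (5 rows):
teams.city | n
MIA | 1
BOS | 1
SEA | 1
SF | 1
CHI | 1
After ORDER BY (5 rows):
teams.city | n
BOS | 1
CHI | 1
MIA | 1
SEA | 1
SF | 1

== RESULT ==
teams.city | n
BOS | 1
CHI | 1
MIA | 1
SEA | 1
SF | 1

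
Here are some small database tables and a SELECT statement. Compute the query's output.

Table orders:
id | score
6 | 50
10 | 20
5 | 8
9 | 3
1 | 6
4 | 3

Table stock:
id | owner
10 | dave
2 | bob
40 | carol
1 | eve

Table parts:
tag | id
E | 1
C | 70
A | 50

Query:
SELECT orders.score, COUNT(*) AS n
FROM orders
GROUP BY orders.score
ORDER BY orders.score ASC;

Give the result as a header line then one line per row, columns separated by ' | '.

After GROUP BY (5 rows):
orders.score | n
50 | 1
20 | 1
8 | 1
3 | 2
6 | 1
After ORDER BY (5 rows):
orders.score | n
3 | 2
6 | 1
8 | 1
20 | 1
50 | 1

== RESULT ==
orders.score | n
3 | 2
6 | 1
8 | 1
20 | 1
50 | 1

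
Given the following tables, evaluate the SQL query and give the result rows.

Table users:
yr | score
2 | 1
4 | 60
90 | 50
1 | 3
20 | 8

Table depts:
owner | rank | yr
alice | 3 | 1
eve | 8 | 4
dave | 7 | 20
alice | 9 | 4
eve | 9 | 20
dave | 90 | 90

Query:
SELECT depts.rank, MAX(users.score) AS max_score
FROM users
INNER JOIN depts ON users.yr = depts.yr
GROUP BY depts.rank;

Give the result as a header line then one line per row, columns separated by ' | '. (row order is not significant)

== RESULT ==
depts.rank | max_score
8 | 60
9 | 60
90 | 50
3 | 3
7 | 8

Derivation:
After JOIN depts (6 rows):
users.yr | users.score | depts.owner | depts.rank | depts.yr
4 | 60 | eve | 8 | 4
4 | 60 | alice | 9 | 4
90 | 50 | dave | 90 | 90
1 | 3 | alice | 3 | 1
20 | 8 | dave | 7 | 20
20 | 8 | eve | 9 | 20
After GROUP BY (5 rows):
depts.rank | max_score
8 | 60
9 | 60
90 | 50
3 | 3
7 | 8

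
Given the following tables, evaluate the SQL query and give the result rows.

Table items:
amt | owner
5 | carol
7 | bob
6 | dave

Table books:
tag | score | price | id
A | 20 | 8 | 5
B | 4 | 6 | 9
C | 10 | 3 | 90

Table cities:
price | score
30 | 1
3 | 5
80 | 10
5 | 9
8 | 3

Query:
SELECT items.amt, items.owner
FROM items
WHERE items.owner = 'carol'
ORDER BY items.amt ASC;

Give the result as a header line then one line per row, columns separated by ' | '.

After WHERE (1 rows):
items.amt | items.owner
5 | carol
After SELECT (1 rows):
items.amt | items.owner
5 | carol
After ORDER BY (1 rows):
items.amt | items.owner
5 | carol

== RESULT ==
items.amt | items.owner
5 | carol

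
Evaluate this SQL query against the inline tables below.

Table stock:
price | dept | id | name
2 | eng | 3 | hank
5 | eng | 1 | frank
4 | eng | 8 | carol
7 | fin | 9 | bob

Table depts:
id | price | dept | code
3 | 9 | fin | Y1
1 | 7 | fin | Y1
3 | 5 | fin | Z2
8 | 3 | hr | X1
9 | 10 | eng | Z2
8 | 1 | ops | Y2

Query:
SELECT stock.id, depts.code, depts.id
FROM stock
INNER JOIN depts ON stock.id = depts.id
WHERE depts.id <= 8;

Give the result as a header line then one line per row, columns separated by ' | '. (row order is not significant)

After JOIN depts (6 rows):
stock.price | stock.dept | stock.id | stock.name | depts.id | depts.price | depts.dept | depts.code
2 | eng | 3 | hank | 3 | 9 | fin | Y1
2 | eng | 3 | hank | 3 | 5 | fin | Z2
5 | eng | 1 | frank | 1 | 7 | fin | Y1
4 | eng | 8 | carol | 8 | 3 | hr | X1
4 | eng | 8 | carol | 8 | 1 | ops | Y2
7 | fin | 9 | bob | 9 | 10 | eng | Z2
After WHERE (5 rows):
stock.price | stock.dept | stock.id | stock.name | depts.id | depts.price | depts.dept | depts.code
2 | eng | 3 | hank | 3 | 9 | fin | Y1
2 | eng | 3 | hank | 3 | 5 | fin | Z2
5 | eng | 1 | frank | 1 | 7 | fin | Y1
4 | eng | 8 | carol | 8 | 3 | hr | X1
4 | eng | 8 | carol | 8 | 1 | ops | Y2
After SELECT (5 rows):
stock.id | depts.code | depts.id
3 | Y1 | 3
3 | Z2 | 3
1 | Y1 | 1
8 | X1 | 8
8 | Y2 | 8

== RESULT ==
stock.id | depts.code | depts.id
3 | Y1 | 3
3 | Z2 | 3
1 | Y1 | 1
8 | X1 | 8
8 | Y2 | 8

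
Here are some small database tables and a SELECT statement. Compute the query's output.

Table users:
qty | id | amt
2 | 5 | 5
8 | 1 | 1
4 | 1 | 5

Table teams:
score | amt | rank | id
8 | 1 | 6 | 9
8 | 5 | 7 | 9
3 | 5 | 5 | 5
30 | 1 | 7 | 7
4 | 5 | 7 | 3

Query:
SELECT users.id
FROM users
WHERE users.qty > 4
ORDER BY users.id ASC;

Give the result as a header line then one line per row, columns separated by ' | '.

== RESULT ==
users.id
1

Derivation:
After WHERE (1 rows):
users.qty | users.id | users.amt
8 | 1 | 1
After SELECT (1 rows):
users.id
1
After ORDER BY (1 rows):
users.id
1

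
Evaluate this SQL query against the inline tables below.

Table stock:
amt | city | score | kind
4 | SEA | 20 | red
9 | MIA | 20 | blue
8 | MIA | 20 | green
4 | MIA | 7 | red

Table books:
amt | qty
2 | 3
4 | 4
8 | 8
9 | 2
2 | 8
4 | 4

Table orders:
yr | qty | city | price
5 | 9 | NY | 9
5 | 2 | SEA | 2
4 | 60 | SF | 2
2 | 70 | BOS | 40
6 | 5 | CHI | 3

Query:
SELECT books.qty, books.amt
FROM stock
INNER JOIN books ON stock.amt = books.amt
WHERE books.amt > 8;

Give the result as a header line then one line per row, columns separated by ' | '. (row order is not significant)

After JOIN books (6 rows):
stock.amt | stock.city | stock.score | stock.kind | books.amt | books.qty
4 | SEA | 20 | red | 4 | 4
4 | SEA | 20 | red | 4 | 4
9 | MIA | 20 | blue | 9 | 2
8 | MIA | 20 | green | 8 | 8
4 | MIA | 7 | red | 4 | 4
4 | MIA | 7 | red | 4 | 4
After WHERE (1 rows):
stock.amt | stock.city | stock.score | stock.kind | books.amt | books.qty
9 | MIA | 20 | blue | 9 | 2
After SELECT (1 rows):
books.qty | books.amt
2 | 9

== RESULT ==
books.qty | books.amt
2 | 9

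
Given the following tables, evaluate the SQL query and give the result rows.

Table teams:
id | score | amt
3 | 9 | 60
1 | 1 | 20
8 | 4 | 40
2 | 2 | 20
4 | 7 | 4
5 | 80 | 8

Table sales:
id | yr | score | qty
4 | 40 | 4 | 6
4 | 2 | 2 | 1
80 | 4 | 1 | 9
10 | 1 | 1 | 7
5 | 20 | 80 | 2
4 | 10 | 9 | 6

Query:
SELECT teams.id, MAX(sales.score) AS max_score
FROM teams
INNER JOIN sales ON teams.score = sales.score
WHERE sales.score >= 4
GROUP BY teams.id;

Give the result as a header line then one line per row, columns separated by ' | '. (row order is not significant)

After JOIN sales (6 rows):
teams.id | teams.score | teams.amt | sales.id | sales.yr | sales.score | sales.qty
3 | 9 | 60 | 4 | 10 | 9 | 6
1 | 1 | 20 | 80 | 4 | 1 | 9
1 | 1 | 20 | 10 | 1 | 1 | 7
8 | 4 | 40 | 4 | 40 | 4 | 6
2 | 2 | 20 | 4 | 2 | 2 | 1
5 | 80 | 8 | 5 | 20 | 80 | 2
After WHERE (3 rows):
teams.id | teams.score | teams.amt | sales.id | sales.yr | sales.score | sales.qty
3 | 9 | 60 | 4 | 10 | 9 | 6
8 | 4 | 40 | 4 | 40 | 4 | 6
5 | 80 | 8 | 5 | 20 | 80 | 2
After GROUP BY (3 rows):
teams.id | max_score
3 | 9
8 | 4
5 | 80

== RESULT ==
teams.id | max_score
3 | 9
8 | 4
5 | 80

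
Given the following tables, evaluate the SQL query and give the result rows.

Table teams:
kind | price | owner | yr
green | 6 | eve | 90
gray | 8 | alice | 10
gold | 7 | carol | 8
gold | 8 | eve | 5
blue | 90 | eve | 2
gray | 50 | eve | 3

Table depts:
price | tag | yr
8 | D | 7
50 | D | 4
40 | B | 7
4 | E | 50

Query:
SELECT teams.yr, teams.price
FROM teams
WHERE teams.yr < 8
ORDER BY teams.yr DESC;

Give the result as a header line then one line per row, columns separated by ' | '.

After WHERE (3 rows):
teams.kind | teams.price | teams.owner | teams.yr
gold | 8 | eve | 5
blue | 90 | eve | 2
gray | 50 | eve | 3
After SELECT (3 rows):
teams.yr | teams.price
5 | 8
2 | 90
3 | 50
After ORDER BY (3 rows):
teams.yr | teams.price
5 | 8
3 | 50
2 | 90

== RESULT ==
teams.yr | teams.price
5 | 8
3 | 50
2 | 90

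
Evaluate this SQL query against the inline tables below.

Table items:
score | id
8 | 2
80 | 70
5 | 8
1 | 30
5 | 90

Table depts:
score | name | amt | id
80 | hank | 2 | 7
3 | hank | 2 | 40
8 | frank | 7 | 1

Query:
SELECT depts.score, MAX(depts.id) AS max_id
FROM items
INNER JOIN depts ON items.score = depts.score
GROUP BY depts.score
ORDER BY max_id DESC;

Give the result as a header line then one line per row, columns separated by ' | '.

== RESULT ==
depts.score | max_id
80 | 7
8 | 1

Derivation:
After JOIN depts (2 rows):
items.score | items.id | depts.score | depts.name | depts.amt | depts.id
8 | 2 | 8 | frank | 7 | 1
80 | 70 | 80 | hank | 2 | 7
After GROUP BY (2 rows):
depts.score | max_id
8 | 1
80 | 7
After ORDER BY (2 rows):
depts.score | max_id
80 | 7
8 | 1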